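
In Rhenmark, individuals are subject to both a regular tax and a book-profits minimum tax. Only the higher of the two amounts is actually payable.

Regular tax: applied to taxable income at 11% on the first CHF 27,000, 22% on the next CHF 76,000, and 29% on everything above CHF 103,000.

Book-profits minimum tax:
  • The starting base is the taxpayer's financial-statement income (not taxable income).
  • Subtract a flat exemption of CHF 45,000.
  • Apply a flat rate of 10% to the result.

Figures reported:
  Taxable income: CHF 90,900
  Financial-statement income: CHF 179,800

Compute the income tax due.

Regular tax:
  CHF 27,000 × 11% = CHF 2,970
  CHF 63,900 × 22% = CHF 14,058
  → CHF 17,028

Book-profits minimum tax:
  Base (financial-statement income): CHF 179,800
  Less exemption CHF 45,000 → base CHF 134,800
  CHF 134,800 × 10% = CHF 13,480

CHF 17,028 > CHF 13,480, so the regular tax governs.

CHF 17,028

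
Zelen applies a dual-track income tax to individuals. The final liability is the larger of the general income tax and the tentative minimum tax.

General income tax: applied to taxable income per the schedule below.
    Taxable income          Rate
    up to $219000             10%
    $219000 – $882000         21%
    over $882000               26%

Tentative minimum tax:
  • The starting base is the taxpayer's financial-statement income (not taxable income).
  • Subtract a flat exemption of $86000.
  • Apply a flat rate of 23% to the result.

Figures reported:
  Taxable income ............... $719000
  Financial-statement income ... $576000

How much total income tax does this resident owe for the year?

General income tax:
  $219000 × 10% = $21900
  $500000 × 21% = $105000
  → $126900

Tentative minimum tax:
  Base (financial-statement income): $576000
  Less exemption $86000 → base $490000
  $490000 × 23% = $112700

$126900 > $112700, so the general income tax governs.

$126900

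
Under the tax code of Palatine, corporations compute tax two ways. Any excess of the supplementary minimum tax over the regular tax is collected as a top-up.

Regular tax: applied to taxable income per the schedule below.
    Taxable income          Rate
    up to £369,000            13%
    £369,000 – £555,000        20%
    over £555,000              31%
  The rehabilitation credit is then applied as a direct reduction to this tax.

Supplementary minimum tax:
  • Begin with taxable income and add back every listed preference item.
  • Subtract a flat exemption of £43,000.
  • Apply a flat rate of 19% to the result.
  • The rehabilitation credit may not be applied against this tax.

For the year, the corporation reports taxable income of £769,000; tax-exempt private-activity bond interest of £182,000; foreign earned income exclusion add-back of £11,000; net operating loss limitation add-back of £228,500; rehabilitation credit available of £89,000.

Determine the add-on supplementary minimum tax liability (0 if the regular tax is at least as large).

£155,515

Regular tax:
  £369,000 × 13% = £47,970
  £186,000 × 20% = £37,200
  £214,000 × 31% = £66,340
  → £151,510
  Less rehabilitation credit £89,000 → £62,510

Supplementary minimum tax:
  Adjusted income: £769,000 + £182,000 + £11,000 + £228,500 = £1,190,500
  Less exemption £43,000 → base £1,147,500
  £1,147,500 × 19% = £218,025

Excess of supplementary minimum tax over regular tax: £218,025 − £62,510 = £155,515.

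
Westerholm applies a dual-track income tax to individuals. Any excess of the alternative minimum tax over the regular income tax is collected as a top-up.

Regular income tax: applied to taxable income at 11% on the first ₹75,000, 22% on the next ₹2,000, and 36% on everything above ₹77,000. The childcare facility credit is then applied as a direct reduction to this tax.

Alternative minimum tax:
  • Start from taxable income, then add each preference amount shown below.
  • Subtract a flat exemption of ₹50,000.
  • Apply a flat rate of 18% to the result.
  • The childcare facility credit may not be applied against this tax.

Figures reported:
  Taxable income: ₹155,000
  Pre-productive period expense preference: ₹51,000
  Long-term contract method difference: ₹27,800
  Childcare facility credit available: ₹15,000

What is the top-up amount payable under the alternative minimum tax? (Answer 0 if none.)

Regular income tax:
  ₹75,000 × 11% = ₹8,250
  ₹2,000 × 22% = ₹440
  ₹78,000 × 36% = ₹28,080
  → ₹36,770
  Less childcare facility credit ₹15,000 → ₹21,770

Alternative minimum tax:
  Adjusted income: ₹155,000 + ₹51,000 + ₹27,800 = ₹233,800
  Less exemption ₹50,000 → base ₹183,800
  ₹183,800 × 18% = ₹33,084

Excess of alternative minimum tax over regular income tax: ₹33,084 − ₹21,770 = ₹11,314.

₹11,314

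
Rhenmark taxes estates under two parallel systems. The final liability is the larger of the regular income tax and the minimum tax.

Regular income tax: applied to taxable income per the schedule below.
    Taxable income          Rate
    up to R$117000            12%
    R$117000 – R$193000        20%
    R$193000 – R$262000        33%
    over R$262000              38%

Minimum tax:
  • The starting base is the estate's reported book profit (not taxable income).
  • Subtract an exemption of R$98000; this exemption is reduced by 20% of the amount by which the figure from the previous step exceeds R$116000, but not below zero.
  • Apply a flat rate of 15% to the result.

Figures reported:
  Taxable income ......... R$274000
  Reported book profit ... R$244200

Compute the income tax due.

R$56570

Minimum tax:
  Base (reported book profit): R$244200
  Exemption: R$98000 − 20% × (R$244200 − R$116000) = R$98000 − R$25640 = R$72360
  Base: R$244200 − R$72360 = R$171840
  R$171840 × 15% = R$25776

Regular income tax:
  R$117000 × 12% = R$14040
  R$76000 × 20% = R$15200
  R$69000 × 33% = R$22770
  R$12000 × 38% = R$4560
  → R$56570

R$56570 > R$25776, so the regular income tax governs.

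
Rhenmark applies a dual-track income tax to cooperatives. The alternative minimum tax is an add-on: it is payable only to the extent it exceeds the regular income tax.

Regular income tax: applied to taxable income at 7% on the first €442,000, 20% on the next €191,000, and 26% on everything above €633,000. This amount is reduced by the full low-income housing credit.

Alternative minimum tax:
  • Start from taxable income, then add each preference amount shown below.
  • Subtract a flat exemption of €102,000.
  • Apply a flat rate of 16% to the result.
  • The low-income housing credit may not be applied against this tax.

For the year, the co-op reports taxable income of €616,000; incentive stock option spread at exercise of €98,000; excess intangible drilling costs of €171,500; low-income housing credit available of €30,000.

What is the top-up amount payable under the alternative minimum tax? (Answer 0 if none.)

Alternative minimum tax:
  Adjusted income: €616,000 + €98,000 + €171,500 = €885,500
  Less exemption €102,000 → base €783,500
  €783,500 × 16% = €125,360

Regular income tax:
  €442,000 × 7% = €30,940
  €174,000 × 20% = €34,800
  → €65,740
  Less low-income housing credit €30,000 → €35,740

Excess of alternative minimum tax over regular income tax: €125,360 − €35,740 = €89,620.

€89,620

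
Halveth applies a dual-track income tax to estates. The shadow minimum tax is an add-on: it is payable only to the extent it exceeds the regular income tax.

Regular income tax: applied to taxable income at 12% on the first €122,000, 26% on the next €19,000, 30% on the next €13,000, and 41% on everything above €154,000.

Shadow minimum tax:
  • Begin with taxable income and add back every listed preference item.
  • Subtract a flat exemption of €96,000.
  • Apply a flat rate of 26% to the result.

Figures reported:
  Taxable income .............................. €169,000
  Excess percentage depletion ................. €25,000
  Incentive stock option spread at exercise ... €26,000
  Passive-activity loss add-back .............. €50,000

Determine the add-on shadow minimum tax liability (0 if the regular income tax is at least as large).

Shadow minimum tax:
  Adjusted income: €169,000 + €25,000 + €26,000 + €50,000 = €270,000
  Less exemption €96,000 → base €174,000
  €174,000 × 26% = €45,240

Regular income tax:
  €122,000 × 12% = €14,640
  €19,000 × 26% = €4,940
  €13,000 × 30% = €3,900
  €15,000 × 41% = €6,150
  → €29,630

Excess of shadow minimum tax over regular income tax: €45,240 − €29,630 = €15,610.

€15,610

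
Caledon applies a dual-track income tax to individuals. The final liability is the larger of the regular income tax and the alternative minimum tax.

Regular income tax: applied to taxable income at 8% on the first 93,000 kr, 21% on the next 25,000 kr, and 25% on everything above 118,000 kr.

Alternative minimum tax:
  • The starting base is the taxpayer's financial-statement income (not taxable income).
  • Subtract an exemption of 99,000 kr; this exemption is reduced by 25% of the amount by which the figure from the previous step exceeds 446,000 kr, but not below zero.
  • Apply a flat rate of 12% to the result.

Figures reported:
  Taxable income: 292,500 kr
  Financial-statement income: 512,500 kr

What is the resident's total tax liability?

Alternative minimum tax:
  Base (financial-statement income): 512,500 kr
  Exemption: 99,000 kr − 25% × (512,500 kr − 446,000 kr) = 99,000 kr − 16,625 kr = 82,375 kr
  Base: 512,500 kr − 82,375 kr = 430,125 kr
  430,125 kr × 12% = 51,615 kr

Regular income tax:
  93,000 kr × 8% = 7,440 kr
  25,000 kr × 21% = 5,250 kr
  174,500 kr × 25% = 43,625 kr
  → 56,315 kr

56,315 kr > 51,615 kr, so the regular income tax governs.

56,315 kr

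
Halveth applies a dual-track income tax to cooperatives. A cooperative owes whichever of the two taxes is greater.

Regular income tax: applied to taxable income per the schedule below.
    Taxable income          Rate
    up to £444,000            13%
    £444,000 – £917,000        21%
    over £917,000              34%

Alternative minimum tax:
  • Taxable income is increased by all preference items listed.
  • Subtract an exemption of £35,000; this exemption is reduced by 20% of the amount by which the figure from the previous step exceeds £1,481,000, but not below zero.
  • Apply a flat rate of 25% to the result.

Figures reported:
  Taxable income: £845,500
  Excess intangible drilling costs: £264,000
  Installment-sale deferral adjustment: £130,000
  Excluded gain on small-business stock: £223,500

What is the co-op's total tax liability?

Alternative minimum tax:
  Adjusted income: £845,500 + £264,000 + £130,000 + £223,500 = £1,463,000
  Exemption: £1,463,000 ≤ £1,481,000, so full £35,000 applies
  Base: £1,463,000 − £35,000 = £1,428,000
  £1,428,000 × 25% = £357,000

Regular income tax:
  £444,000 × 13% = £57,720
  £401,500 × 21% = £84,315
  → £142,035

£357,000 > £142,035, so the alternative minimum tax is the binding amount.

£357,000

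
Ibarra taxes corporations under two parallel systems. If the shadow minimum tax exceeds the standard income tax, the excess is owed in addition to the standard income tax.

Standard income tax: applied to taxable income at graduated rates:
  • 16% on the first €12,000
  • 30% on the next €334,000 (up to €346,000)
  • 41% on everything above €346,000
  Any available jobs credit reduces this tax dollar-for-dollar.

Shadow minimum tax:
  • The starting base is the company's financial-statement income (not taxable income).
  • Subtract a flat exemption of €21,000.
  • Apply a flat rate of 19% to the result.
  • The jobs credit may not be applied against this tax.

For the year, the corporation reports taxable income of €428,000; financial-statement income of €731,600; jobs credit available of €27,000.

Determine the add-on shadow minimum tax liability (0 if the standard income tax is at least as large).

€26,274

Shadow minimum tax:
  Base (financial-statement income): €731,600
  Less exemption €21,000 → base €710,600
  €710,600 × 19% = €135,014

Standard income tax:
  €12,000 × 16% = €1,920
  €334,000 × 30% = €100,200
  €82,000 × 41% = €33,620
  → €135,740
  Less jobs credit €27,000 → €108,740

Excess of shadow minimum tax over standard income tax: €135,014 − €108,740 = €26,274.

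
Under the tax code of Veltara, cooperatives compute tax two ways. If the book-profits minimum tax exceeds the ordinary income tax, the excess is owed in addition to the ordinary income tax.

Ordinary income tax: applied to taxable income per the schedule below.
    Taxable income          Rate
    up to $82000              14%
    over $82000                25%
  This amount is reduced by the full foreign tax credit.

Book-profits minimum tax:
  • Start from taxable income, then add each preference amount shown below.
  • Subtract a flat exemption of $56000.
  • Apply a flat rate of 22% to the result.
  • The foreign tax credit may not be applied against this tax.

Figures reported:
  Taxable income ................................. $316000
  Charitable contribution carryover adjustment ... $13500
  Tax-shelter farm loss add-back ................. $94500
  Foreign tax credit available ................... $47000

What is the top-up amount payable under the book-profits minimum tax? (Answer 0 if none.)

$57980

Book-profits minimum tax:
  Adjusted income: $316000 + $13500 + $94500 = $424000
  Less exemption $56000 → base $368000
  $368000 × 22% = $80960

Ordinary income tax:
  $82000 × 14% = $11480
  $234000 × 25% = $58500
  → $69980
  Less foreign tax credit $47000 → $22980

Excess of book-profits minimum tax over ordinary income tax: $80960 − $22980 = $57980.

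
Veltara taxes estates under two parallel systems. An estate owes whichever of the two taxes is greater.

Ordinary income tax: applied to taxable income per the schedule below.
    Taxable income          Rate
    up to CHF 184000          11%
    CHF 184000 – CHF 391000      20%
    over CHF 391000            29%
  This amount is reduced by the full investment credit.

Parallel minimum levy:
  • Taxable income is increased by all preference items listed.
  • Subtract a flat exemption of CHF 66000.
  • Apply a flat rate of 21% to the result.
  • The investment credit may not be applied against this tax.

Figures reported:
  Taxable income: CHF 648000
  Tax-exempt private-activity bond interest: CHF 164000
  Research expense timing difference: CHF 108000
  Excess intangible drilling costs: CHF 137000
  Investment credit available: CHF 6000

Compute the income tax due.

Parallel minimum levy:
  Adjusted income: CHF 648000 + CHF 164000 + CHF 108000 + CHF 137000 = CHF 1057000
  Less exemption CHF 66000 → base CHF 991000
  CHF 991000 × 21% = CHF 208110

Ordinary income tax:
  CHF 184000 × 11% = CHF 20240
  CHF 207000 × 20% = CHF 41400
  CHF 257000 × 29% = CHF 74530
  → CHF 136170
  Less investment credit CHF 6000 → CHF 130170

CHF 208110 > CHF 130170, so the parallel minimum levy is the binding amount.

CHF 208110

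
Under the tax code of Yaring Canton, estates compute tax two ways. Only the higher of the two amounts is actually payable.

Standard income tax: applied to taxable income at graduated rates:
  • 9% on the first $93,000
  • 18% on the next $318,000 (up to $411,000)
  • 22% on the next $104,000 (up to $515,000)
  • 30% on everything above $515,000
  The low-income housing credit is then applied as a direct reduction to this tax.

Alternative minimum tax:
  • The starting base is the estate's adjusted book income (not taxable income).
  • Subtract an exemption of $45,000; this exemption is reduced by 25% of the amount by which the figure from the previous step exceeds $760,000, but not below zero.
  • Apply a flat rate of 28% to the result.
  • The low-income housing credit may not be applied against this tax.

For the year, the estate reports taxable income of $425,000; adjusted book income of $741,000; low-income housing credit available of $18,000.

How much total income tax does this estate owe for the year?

Standard income tax:
  $93,000 × 9% = $8,370
  $318,000 × 18% = $57,240
  $14,000 × 22% = $3,080
  → $68,690
  Less low-income housing credit $18,000 → $50,690

Alternative minimum tax:
  Base (adjusted book income): $741,000
  Exemption: $741,000 ≤ $760,000, so full $45,000 applies
  Base: $741,000 − $45,000 = $696,000
  $696,000 × 28% = $194,880

$194,880 > $50,690, so the alternative minimum tax is the binding amount.

$194,880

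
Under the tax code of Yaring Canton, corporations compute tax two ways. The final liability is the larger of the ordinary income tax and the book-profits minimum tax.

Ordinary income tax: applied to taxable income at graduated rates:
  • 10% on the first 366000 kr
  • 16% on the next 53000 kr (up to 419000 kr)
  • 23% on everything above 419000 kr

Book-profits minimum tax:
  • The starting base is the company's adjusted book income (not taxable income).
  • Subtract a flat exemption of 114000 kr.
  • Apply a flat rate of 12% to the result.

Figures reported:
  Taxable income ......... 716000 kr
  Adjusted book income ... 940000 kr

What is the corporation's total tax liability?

Ordinary income tax:
  366000 kr × 10% = 36600 kr
  53000 kr × 16% = 8480 kr
  297000 kr × 23% = 68310 kr
  → 113390 kr

Book-profits minimum tax:
  Base (adjusted book income): 940000 kr
  Less exemption 114000 kr → base 826000 kr
  826000 kr × 12% = 99120 kr

113390 kr > 99120 kr, so the ordinary income tax governs.

113390 kr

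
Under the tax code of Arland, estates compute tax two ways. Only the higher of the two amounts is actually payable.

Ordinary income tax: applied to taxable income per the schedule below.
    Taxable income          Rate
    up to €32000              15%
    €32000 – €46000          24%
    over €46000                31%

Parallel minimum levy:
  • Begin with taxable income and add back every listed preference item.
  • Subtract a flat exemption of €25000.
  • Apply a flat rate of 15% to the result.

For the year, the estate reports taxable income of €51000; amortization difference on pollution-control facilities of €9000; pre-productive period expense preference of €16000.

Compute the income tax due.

Parallel minimum levy:
  Adjusted income: €51000 + €9000 + €16000 = €76000
  Less exemption €25000 → base €51000
  €51000 × 15% = €7650

Ordinary income tax:
  €32000 × 15% = €4800
  €14000 × 24% = €3360
  €5000 × 31% = €1550
  → €9710

€9710 > €7650, so the ordinary income tax governs.

€9710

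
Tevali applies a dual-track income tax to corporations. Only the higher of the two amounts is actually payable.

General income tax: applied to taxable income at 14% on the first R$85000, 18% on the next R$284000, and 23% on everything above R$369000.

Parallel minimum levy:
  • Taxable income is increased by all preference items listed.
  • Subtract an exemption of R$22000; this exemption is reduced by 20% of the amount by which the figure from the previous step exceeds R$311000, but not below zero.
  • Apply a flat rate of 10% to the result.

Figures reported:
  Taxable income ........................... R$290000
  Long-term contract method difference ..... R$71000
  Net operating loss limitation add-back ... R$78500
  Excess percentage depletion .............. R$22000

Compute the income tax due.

R$48800

Parallel minimum levy:
  Adjusted income: R$290000 + R$71000 + R$78500 + R$22000 = R$461500
  Exemption: 20% × (R$461500 − R$311000) = R$30100 ≥ R$22000, so the exemption is fully phased out
  Base: R$461500 − R$0 = R$461500
  R$461500 × 10% = R$46150

General income tax:
  R$85000 × 14% = R$11900
  R$205000 × 18% = R$36900
  → R$48800

R$48800 > R$46150, so the general income tax governs.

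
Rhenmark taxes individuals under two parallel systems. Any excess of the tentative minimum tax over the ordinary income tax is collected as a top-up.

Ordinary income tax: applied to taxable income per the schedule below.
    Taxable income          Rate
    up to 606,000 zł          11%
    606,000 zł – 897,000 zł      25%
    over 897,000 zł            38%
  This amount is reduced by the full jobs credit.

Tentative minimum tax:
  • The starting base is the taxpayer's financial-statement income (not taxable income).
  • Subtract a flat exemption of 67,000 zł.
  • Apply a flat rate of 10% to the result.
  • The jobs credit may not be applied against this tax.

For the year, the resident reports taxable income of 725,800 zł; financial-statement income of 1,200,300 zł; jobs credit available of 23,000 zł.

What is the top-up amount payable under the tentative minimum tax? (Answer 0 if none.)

Tentative minimum tax:
  Base (financial-statement income): 1,200,300 zł
  Less exemption 67,000 zł → base 1,133,300 zł
  1,133,300 zł × 10% = 113,330 zł

Ordinary income tax:
  606,000 zł × 11% = 66,660 zł
  119,800 zł × 25% = 29,950 zł
  → 96,610 zł
  Less jobs credit 23,000 zł → 73,610 zł

Excess of tentative minimum tax over ordinary income tax: 113,330 zł − 73,610 zł = 39,720 zł.

39,720 zł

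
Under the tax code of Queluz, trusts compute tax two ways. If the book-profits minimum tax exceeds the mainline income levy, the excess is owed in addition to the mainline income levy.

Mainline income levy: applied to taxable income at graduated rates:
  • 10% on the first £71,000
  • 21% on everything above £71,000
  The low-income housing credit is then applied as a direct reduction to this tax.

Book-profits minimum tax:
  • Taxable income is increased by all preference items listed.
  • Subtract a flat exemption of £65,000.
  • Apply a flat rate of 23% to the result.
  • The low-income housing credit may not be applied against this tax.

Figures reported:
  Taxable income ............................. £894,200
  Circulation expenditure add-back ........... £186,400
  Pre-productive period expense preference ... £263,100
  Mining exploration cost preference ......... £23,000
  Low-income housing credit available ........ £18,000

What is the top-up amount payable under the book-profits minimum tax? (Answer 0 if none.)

£137,419

Book-profits minimum tax:
  Adjusted income: £894,200 + £186,400 + £263,100 + £23,000 = £1,366,700
  Less exemption £65,000 → base £1,301,700
  £1,301,700 × 23% = £299,391

Mainline income levy:
  £71,000 × 10% = £7,100
  £823,200 × 21% = £172,872
  → £179,972
  Less low-income housing credit £18,000 → £161,972

Excess of book-profits minimum tax over mainline income levy: £299,391 − £161,972 = £137,419.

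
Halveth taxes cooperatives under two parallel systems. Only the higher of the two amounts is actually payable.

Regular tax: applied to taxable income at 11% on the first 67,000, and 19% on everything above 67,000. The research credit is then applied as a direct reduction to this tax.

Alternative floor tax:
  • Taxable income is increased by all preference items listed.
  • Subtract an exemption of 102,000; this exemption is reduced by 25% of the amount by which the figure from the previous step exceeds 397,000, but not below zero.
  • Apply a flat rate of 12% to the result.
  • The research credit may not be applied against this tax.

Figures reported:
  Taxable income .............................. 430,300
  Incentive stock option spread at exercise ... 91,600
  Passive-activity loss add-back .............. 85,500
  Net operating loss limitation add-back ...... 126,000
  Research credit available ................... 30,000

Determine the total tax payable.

85,860

Regular tax:
  67,000 × 11% = 7,370
  363,300 × 19% = 69,027
  → 76,397
  Less research credit 30,000 → 46,397

Alternative floor tax:
  Adjusted income: 430,300 + 91,600 + 85,500 + 126,000 = 733,400
  Exemption: 102,000 − 25% × (733,400 − 397,000) = 102,000 − 84,100 = 17,900
  Base: 733,400 − 17,900 = 715,500
  715,500 × 12% = 85,860

85,860 > 46,397, so the alternative floor tax is the binding amount.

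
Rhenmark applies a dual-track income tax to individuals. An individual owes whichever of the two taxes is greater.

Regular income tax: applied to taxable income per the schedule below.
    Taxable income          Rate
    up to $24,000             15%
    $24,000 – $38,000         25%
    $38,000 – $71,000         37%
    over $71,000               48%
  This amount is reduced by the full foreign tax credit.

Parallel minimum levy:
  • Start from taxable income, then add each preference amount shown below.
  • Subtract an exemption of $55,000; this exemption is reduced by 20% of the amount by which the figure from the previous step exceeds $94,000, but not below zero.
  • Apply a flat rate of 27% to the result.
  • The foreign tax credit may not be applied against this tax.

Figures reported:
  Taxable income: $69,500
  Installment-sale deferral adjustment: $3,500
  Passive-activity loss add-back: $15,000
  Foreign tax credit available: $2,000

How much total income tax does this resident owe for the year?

$16,755

Parallel minimum levy:
  Adjusted income: $69,500 + $3,500 + $15,000 = $88,000
  Exemption: $88,000 ≤ $94,000, so full $55,000 applies
  Base: $88,000 − $55,000 = $33,000
  $33,000 × 27% = $8,910

Regular income tax:
  $24,000 × 15% = $3,600
  $14,000 × 25% = $3,500
  $31,500 × 37% = $11,655
  → $18,755
  Less foreign tax credit $2,000 → $16,755

$16,755 > $8,910, so the regular income tax governs.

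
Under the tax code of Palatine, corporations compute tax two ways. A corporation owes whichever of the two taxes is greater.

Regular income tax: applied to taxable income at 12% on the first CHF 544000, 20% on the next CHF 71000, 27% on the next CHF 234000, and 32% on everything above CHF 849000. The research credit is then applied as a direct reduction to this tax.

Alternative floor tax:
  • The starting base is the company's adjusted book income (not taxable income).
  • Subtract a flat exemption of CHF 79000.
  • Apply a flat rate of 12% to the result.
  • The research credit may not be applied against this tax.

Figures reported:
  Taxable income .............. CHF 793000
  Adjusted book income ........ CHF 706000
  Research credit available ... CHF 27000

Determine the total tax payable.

Alternative floor tax:
  Base (adjusted book income): CHF 706000
  Less exemption CHF 79000 → base CHF 627000
  CHF 627000 × 12% = CHF 75240

Regular income tax:
  CHF 544000 × 12% = CHF 65280
  CHF 71000 × 20% = CHF 14200
  CHF 178000 × 27% = CHF 48060
  → CHF 127540
  Less research credit CHF 27000 → CHF 100540

CHF 100540 > CHF 75240, so the regular income tax governs.

CHF 100540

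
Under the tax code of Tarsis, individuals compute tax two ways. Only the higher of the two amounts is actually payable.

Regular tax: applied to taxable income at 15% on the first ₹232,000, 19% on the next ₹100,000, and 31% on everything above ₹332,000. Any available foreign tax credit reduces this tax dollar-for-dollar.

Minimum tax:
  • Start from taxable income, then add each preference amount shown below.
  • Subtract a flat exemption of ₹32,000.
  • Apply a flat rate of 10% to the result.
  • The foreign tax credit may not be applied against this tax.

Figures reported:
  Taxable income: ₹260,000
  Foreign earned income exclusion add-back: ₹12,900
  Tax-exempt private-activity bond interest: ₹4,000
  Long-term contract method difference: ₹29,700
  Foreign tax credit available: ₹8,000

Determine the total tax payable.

Minimum tax:
  Adjusted income: ₹260,000 + ₹12,900 + ₹4,000 + ₹29,700 = ₹306,600
  Less exemption ₹32,000 → base ₹274,600
  ₹274,600 × 10% = ₹27,460

Regular tax:
  ₹232,000 × 15% = ₹34,800
  ₹28,000 × 19% = ₹5,320
  → ₹40,120
  Less foreign tax credit ₹8,000 → ₹32,120

₹32,120 > ₹27,460, so the regular tax governs.

₹32,120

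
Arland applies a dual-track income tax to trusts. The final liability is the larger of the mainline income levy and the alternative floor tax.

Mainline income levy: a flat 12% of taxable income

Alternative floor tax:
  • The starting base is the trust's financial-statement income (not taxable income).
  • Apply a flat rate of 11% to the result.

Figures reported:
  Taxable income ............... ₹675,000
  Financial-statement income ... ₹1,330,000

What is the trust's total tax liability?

₹146,300

Alternative floor tax:
  Base (financial-statement income): ₹1,330,000
  ₹1,330,000 × 11% = ₹146,300

Mainline income levy:
  ₹675,000 × 12% = ₹81,000

₹146,300 > ₹81,000, so the alternative floor tax is the binding amount.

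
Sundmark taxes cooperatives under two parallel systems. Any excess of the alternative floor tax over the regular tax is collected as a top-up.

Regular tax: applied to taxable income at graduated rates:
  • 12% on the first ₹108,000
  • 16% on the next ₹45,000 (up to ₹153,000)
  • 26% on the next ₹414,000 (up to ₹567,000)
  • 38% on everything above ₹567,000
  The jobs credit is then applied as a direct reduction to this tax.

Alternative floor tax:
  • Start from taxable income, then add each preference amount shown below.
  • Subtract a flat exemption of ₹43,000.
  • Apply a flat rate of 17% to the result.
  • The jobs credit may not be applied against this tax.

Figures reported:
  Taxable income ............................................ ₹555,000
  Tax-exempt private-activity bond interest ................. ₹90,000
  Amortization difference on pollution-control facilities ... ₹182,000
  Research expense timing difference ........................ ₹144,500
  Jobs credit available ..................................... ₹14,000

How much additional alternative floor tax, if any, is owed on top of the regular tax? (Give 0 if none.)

Alternative floor tax:
  Adjusted income: ₹555,000 + ₹90,000 + ₹182,000 + ₹144,500 = ₹971,500
  Less exemption ₹43,000 → base ₹928,500
  ₹928,500 × 17% = ₹157,845

Regular tax:
  ₹108,000 × 12% = ₹12,960
  ₹45,000 × 16% = ₹7,200
  ₹402,000 × 26% = ₹104,520
  → ₹124,680
  Less jobs credit ₹14,000 → ₹110,680

Excess of alternative floor tax over regular tax: ₹157,845 − ₹110,680 = ₹47,165.

₹47,165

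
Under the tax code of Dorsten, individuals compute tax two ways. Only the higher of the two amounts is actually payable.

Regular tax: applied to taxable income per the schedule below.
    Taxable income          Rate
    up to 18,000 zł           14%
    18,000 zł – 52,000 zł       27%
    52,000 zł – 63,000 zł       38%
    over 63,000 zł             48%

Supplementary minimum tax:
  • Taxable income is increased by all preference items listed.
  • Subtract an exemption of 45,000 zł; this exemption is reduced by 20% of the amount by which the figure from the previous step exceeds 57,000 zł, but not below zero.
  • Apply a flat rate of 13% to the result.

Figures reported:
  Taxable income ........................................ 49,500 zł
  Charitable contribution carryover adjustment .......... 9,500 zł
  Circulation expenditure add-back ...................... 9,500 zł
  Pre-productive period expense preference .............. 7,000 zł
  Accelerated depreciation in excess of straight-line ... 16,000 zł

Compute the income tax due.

11,025 zł

Regular tax:
  18,000 zł × 14% = 2,520 zł
  31,500 zł × 27% = 8,505 zł
  → 11,025 zł

Supplementary minimum tax:
  Adjusted income: 49,500 zł + 9,500 zł + 9,500 zł + 7,000 zł + 16,000 zł = 91,500 zł
  Exemption: 45,000 zł − 20% × (91,500 zł − 57,000 zł) = 45,000 zł − 6,900 zł = 38,100 zł
  Base: 91,500 zł − 38,100 zł = 53,400 zł
  53,400 zł × 13% = 6,942 zł

11,025 zł > 6,942 zł, so the regular tax governs.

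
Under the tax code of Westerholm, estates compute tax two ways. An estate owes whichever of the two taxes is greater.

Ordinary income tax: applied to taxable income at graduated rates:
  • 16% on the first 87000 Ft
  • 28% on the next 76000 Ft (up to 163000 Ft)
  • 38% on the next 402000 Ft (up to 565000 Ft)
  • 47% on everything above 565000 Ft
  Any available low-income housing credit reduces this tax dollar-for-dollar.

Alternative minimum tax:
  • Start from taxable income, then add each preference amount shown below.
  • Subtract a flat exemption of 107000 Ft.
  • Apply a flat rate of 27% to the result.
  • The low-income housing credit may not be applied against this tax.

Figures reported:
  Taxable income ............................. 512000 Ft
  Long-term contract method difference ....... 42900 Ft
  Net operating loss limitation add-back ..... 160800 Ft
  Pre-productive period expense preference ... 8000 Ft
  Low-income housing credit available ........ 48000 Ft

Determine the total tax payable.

Alternative minimum tax:
  Adjusted income: 512000 Ft + 42900 Ft + 160800 Ft + 8000 Ft = 723700 Ft
  Less exemption 107000 Ft → base 616700 Ft
  616700 Ft × 27% = 166509 Ft

Ordinary income tax:
  87000 Ft × 16% = 13920 Ft
  76000 Ft × 28% = 21280 Ft
  349000 Ft × 38% = 132620 Ft
  → 167820 Ft
  Less low-income housing credit 48000 Ft → 119820 Ft

166509 Ft > 119820 Ft, so the alternative minimum tax is the binding amount.

166509 Ft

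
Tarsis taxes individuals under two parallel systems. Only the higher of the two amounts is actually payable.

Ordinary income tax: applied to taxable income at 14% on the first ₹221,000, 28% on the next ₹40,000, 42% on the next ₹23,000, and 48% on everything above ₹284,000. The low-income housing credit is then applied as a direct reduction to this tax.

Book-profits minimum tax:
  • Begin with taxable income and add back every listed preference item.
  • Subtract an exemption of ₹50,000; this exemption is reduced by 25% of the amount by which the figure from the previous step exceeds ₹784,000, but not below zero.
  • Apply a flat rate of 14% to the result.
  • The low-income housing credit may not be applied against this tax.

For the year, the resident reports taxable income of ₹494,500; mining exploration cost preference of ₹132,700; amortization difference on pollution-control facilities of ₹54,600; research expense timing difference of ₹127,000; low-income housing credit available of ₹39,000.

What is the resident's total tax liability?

Book-profits minimum tax:
  Adjusted income: ₹494,500 + ₹132,700 + ₹54,600 + ₹127,000 = ₹808,800
  Exemption: ₹50,000 − 25% × (₹808,800 − ₹784,000) = ₹50,000 − ₹6,200 = ₹43,800
  Base: ₹808,800 − ₹43,800 = ₹765,000
  ₹765,000 × 14% = ₹107,100

Ordinary income tax:
  ₹221,000 × 14% = ₹30,940
  ₹40,000 × 28% = ₹11,200
  ₹23,000 × 42% = ₹9,660
  ₹210,500 × 48% = ₹101,040
  → ₹152,840
  Less low-income housing credit ₹39,000 → ₹113,840

₹113,840 > ₹107,100, so the ordinary income tax governs.

₹113,840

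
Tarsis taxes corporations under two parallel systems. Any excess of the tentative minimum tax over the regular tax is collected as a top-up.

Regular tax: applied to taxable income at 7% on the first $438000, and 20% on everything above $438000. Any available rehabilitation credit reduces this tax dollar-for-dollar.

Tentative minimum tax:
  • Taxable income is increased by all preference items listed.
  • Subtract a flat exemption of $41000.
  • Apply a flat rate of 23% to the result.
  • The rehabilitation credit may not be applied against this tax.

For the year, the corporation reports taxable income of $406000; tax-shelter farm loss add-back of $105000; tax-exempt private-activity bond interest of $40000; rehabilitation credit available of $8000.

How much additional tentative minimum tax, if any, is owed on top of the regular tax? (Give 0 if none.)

$96880

Regular tax:
  $406000 × 7% = $28420
  Less rehabilitation credit $8000 → $20420

Tentative minimum tax:
  Adjusted income: $406000 + $105000 + $40000 = $551000
  Less exemption $41000 → base $510000
  $510000 × 23% = $117300

Excess of tentative minimum tax over regular tax: $117300 − $20420 = $96880.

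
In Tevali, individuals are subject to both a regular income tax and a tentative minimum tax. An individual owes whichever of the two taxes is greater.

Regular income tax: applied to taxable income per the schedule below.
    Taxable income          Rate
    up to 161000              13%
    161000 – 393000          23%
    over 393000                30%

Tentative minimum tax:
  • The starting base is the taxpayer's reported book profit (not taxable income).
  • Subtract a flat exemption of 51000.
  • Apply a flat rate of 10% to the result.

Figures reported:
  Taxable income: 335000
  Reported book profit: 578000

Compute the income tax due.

Regular income tax:
  161000 × 13% = 20930
  174000 × 23% = 40020
  → 60950

Tentative minimum tax:
  Base (reported book profit): 578000
  Less exemption 51000 → base 527000
  527000 × 10% = 52700

60950 > 52700, so the regular income tax governs.

60950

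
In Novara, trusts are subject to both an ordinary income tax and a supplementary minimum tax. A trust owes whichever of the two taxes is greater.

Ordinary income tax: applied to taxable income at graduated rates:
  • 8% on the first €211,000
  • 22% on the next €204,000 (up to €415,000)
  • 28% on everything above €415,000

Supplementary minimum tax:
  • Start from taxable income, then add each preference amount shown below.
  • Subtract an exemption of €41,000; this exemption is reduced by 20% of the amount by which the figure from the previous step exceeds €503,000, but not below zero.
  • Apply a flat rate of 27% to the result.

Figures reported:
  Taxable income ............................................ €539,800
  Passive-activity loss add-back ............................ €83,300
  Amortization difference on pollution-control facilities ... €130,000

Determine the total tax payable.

Ordinary income tax:
  €211,000 × 8% = €16,880
  €204,000 × 22% = €44,880
  €124,800 × 28% = €34,944
  → €96,704

Supplementary minimum tax:
  Adjusted income: €539,800 + €83,300 + €130,000 = €753,100
  Exemption: 20% × (€753,100 − €503,000) = €50,020 ≥ €41,000, so the exemption is fully phased out
  Base: €753,100 − €0 = €753,100
  €753,100 × 27% = €203,337

€203,337 > €96,704, so the supplementary minimum tax is the binding amount.

€203,337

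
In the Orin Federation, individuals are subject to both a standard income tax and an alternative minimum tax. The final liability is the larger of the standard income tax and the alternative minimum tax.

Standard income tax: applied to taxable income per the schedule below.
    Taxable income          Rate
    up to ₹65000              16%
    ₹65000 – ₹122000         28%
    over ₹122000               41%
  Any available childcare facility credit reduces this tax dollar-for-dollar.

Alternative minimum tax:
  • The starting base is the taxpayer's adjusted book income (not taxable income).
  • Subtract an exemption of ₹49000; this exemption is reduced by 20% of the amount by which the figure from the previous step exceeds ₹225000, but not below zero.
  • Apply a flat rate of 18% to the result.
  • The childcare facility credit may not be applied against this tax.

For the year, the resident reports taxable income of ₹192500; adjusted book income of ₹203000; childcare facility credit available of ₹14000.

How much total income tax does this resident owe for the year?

₹41265

Standard income tax:
  ₹65000 × 16% = ₹10400
  ₹57000 × 28% = ₹15960
  ₹70500 × 41% = ₹28905
  → ₹55265
  Less childcare facility credit ₹14000 → ₹41265

Alternative minimum tax:
  Base (adjusted book income): ₹203000
  Exemption: ₹203000 ≤ ₹225000, so full ₹49000 applies
  Base: ₹203000 − ₹49000 = ₹154000
  ₹154000 × 18% = ₹27720

₹41265 > ₹27720, so the standard income tax governs.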